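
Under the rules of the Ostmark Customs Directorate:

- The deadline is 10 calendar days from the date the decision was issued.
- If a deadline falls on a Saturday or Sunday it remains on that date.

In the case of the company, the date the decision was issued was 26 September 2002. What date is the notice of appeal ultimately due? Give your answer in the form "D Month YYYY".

From 26 September 2002, 10 calendar days later is 6 October 2002.
No adjustment is made for weekends or holidays, so 6 October 2002 stands.
The final due date is 6 October 2002.

6 October 2002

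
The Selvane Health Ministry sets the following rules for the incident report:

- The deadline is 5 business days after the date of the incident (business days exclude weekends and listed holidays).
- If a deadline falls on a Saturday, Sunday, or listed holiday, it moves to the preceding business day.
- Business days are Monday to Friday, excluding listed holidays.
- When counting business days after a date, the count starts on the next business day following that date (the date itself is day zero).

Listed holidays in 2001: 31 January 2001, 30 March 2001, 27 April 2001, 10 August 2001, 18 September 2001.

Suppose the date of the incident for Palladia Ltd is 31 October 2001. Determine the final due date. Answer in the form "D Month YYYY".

Starting the day after 31 October 2001 and counting 5 business days lands on 7 November 2001.
7 November 2001 (Wednesday) is already a business day.
Final deadline: 7 November 2001.

7 November 2001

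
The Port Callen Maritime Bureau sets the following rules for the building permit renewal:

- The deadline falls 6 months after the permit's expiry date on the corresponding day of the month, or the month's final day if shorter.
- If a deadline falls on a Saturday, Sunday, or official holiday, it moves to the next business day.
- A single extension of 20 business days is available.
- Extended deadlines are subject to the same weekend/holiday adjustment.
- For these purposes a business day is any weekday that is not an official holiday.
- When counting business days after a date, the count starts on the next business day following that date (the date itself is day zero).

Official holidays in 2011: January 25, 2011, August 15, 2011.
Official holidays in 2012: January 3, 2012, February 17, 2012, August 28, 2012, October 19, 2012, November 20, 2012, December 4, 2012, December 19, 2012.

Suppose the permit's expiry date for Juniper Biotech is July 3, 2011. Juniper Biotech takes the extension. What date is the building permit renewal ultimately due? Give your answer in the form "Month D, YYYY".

6 months after July 3, 2011, on the same day of the month, is January 3, 2012.
January 3, 2012 falls on a listed holiday. Rolling to the next business day gives January 4, 2012, a Wednesday.
The 20-business-day extension runs from January 4, 2012 to February 1, 2012.
February 1, 2012 falls on a Wednesday, which is a business day, so no adjustment is needed.
The final due date is February 1, 2012.

February 1, 2012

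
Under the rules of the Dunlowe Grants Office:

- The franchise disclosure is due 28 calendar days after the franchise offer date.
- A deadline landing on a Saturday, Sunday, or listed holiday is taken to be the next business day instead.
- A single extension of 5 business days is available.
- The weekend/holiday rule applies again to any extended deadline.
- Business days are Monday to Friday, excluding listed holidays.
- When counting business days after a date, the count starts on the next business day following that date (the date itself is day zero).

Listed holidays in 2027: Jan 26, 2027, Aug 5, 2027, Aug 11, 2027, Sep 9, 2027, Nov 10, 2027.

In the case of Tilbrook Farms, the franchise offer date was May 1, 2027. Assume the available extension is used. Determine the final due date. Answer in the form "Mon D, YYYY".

Jun 7, 2027

Adding 28 calendar days to May 1, 2027 gives May 29, 2027.
May 29, 2027 is a Saturday; the next business day is May 31, 2027 (Monday).
Counting 5 further business days from May 31, 2027 reaches Jun 7, 2027.
Jun 7, 2027 falls on a Monday, which is a business day, so no adjustment is needed.
The final due date is Jun 7, 2027.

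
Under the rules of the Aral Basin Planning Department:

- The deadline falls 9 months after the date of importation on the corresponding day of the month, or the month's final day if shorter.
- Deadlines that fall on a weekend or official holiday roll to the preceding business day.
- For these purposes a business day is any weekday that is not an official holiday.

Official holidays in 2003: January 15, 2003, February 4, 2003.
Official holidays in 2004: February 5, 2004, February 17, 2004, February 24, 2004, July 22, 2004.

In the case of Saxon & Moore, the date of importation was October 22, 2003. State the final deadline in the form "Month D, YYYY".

9 months from October 22, 2003 is July 22, 2004.
July 22, 2004 is a listed holiday, so it moves to the preceding business day, July 21, 2004 (Wednesday).
Final deadline: July 21, 2004.

July 21, 2004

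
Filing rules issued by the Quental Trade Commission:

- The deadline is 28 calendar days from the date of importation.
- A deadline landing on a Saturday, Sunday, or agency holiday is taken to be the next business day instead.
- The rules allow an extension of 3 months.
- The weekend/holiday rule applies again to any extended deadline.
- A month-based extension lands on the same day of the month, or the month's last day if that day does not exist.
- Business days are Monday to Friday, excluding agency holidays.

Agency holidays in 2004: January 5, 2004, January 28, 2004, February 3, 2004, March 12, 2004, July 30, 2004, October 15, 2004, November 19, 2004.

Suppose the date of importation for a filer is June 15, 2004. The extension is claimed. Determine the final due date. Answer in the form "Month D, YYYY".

28 calendar days after June 15, 2004 is July 13, 2004.
July 13, 2004 (Tuesday) is already a business day.
The 3 months extension carries July 13, 2004 to October 13, 2004.
October 13, 2004 is a Wednesday and not a listed holiday, so it stands.
The final due date is October 13, 2004.

October 13, 2004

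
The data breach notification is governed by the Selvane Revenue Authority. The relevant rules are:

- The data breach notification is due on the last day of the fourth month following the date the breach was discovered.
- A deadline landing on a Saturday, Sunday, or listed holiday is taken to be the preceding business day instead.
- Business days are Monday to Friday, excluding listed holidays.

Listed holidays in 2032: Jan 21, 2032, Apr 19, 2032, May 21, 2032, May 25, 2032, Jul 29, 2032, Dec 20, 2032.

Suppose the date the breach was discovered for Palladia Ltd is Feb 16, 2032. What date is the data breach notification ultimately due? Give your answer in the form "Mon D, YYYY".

4 months after Feb 16, 2032 falls in June 2032; the last day of that month is Jun 30, 2032.
Jun 30, 2032 falls on a Wednesday, which is a business day, so no adjustment is needed.
Deadline: Jun 30, 2032.

Jun 30, 2032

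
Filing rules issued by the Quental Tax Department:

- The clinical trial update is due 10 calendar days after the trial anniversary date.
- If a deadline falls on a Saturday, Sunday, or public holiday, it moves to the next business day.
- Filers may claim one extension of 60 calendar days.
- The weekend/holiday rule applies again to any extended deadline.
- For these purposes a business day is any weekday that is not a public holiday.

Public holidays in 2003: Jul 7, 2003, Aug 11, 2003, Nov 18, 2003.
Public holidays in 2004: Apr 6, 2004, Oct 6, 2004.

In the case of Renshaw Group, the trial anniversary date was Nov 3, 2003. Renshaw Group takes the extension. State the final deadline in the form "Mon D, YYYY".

Trigger date Nov 3, 2003 + 10 calendar days = Nov 13, 2003.
Since Nov 13, 2003 is a Thursday and not a holiday, the date is unchanged.
Applying the 60-calendar-day extension: Nov 13, 2003 + 60 days = Jan 12, 2004.
Jan 12, 2004 is a Monday and not a listed holiday, so it stands.
Deadline: Jan 12, 2004.

Jan 12, 2004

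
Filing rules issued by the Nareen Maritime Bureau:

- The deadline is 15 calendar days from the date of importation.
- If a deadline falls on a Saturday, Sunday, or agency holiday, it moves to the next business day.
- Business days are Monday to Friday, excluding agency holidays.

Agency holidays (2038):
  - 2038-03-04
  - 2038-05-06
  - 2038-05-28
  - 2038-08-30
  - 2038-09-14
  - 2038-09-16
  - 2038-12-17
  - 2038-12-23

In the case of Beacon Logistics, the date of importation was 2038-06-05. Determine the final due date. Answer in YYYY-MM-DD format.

2038-06-21

Adding 15 calendar days to 2038-06-05 gives 2038-06-20.
Because 2038-06-20 is a Sunday, the deadline becomes 2038-06-21 (Monday).
The final due date is 2038-06-21.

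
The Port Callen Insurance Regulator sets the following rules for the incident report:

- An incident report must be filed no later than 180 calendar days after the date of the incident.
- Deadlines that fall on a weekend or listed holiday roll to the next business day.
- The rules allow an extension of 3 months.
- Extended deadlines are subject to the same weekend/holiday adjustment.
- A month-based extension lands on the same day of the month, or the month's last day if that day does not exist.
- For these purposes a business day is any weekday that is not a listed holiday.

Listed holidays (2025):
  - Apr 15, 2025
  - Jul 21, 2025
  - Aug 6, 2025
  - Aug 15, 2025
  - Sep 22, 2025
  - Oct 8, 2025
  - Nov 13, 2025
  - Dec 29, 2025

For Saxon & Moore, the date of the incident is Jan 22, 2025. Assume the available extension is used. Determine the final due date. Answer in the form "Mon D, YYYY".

Adding 180 calendar days to Jan 22, 2025 gives Jul 21, 2025.
Because Jul 21, 2025 is a listed holiday, the deadline becomes Jul 22, 2025 (Tuesday).
The 3 months extension carries Jul 22, 2025 to Oct 22, 2025.
Oct 22, 2025 falls on a Wednesday, which is a business day, so no adjustment is needed.
So the filing is due Oct 22, 2025.

Oct 22, 2025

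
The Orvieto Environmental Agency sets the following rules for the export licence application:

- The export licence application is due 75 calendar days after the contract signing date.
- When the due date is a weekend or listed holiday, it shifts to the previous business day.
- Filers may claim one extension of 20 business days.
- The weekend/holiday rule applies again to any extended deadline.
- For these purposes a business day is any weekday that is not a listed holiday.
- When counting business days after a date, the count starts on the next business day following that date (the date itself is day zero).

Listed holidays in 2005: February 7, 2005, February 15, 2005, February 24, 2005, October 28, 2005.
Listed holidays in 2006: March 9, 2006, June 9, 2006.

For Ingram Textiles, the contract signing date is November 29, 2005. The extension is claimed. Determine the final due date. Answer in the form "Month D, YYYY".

March 13, 2006

From November 29, 2005, 75 calendar days later is February 12, 2006.
February 12, 2006 is a Sunday; the preceding business day is February 10, 2006 (Friday).
Counting 20 further business days from February 10, 2006 reaches March 13, 2006.
March 13, 2006 (Monday) is already a business day.
The final due date is March 13, 2006.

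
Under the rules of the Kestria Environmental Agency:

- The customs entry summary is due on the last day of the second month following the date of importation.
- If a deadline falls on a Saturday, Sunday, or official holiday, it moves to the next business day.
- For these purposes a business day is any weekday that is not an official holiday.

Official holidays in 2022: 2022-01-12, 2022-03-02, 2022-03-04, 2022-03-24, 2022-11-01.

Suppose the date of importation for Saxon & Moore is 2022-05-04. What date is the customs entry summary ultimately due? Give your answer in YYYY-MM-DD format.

2022-08-01

The second month after 2022-05-04 is July 2022, whose last day is 2022-07-31.
2022-07-31 falls on a Sunday. Rolling to the next business day gives 2022-08-01, a Monday.
The final due date is 2022-08-01.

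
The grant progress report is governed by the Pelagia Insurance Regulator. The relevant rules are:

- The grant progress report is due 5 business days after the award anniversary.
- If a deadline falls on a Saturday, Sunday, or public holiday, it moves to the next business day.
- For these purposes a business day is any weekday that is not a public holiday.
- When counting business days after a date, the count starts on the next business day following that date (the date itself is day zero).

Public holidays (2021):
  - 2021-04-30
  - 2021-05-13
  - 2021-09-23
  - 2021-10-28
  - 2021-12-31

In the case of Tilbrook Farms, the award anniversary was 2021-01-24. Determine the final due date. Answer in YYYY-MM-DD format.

Starting the day after 2021-01-24 and counting 5 business days lands on 2021-01-29.
2021-01-29 is a Friday and not a listed holiday, so it stands.
The final due date is 2021-01-29.

2021-01-29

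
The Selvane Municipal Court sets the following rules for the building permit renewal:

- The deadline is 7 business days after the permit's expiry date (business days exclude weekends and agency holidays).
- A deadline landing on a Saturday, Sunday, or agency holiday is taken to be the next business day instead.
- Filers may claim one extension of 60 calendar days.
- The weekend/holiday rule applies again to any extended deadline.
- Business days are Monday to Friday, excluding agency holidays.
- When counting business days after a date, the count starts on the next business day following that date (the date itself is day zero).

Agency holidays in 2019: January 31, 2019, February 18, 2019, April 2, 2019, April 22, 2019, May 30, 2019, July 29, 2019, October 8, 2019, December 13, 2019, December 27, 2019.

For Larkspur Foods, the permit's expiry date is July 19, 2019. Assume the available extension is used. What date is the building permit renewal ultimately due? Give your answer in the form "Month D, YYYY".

7 business days after July 19, 2019, excluding weekends and holidays, is July 31, 2019.
July 31, 2019 is a Wednesday and not a listed holiday, so it stands.
With the 60-day extension, July 31, 2019 becomes September 29, 2019.
Because September 29, 2019 is a Sunday, the deadline becomes September 30, 2019 (Monday).
The final due date is September 30, 2019.

September 30, 2019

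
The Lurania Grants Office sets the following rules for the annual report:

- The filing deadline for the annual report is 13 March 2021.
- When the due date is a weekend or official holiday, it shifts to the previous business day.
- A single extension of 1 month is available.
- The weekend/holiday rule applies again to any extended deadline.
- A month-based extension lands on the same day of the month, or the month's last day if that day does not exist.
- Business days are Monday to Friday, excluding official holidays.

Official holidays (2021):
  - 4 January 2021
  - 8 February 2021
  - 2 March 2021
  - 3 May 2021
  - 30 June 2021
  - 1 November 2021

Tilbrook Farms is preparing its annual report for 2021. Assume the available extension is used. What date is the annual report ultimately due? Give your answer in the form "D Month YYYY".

Start from the fixed due date, 13 March 2021.
13 March 2021 is a Saturday; the preceding business day is 12 March 2021 (Friday).
Applying the 1 month extension: 1 month after 12 March 2021 is 12 April 2021.
12 April 2021 falls on a Monday, which is a business day, so no adjustment is needed.
The final due date is 12 April 2021.

12 April 2021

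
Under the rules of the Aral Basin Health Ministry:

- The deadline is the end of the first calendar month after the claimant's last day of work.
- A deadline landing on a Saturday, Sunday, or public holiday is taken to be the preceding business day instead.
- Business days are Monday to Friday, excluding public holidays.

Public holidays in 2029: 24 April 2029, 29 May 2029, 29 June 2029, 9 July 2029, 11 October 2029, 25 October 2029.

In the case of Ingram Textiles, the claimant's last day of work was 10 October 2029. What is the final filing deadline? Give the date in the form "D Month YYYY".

30 November 2029

1 month after 10 October 2029 falls in November 2029; the last day of that month is 30 November 2029.
30 November 2029 falls on a Friday, which is a business day, so no adjustment is needed.
So the filing is due 30 November 2029.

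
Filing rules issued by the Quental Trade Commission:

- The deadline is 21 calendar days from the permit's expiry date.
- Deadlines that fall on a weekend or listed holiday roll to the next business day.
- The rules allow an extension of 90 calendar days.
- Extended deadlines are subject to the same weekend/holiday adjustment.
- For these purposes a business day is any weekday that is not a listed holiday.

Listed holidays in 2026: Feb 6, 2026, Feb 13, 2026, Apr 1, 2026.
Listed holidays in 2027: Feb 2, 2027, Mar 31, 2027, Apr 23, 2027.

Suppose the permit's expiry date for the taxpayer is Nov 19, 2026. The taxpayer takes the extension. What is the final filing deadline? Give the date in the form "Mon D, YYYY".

Mar 10, 2027

21 calendar days after Nov 19, 2026 is Dec 10, 2026.
Dec 10, 2026 is a Thursday and not a listed holiday, so it stands.
Add the 90 calendar-day extension to Dec 10, 2026: Mar 10, 2027.
Mar 10, 2027 falls on a Wednesday, which is a business day, so no adjustment is needed.
Final deadline: Mar 10, 2027.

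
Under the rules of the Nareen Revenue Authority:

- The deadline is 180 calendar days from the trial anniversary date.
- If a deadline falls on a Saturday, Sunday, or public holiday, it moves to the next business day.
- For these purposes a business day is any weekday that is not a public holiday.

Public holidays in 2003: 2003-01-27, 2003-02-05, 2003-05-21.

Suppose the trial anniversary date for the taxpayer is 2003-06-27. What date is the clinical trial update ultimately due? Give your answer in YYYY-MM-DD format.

2003-12-24

180 calendar days after 2003-06-27 is 2003-12-24.
2003-12-24 (Wednesday) is already a business day.
So the filing is due 2003-12-24.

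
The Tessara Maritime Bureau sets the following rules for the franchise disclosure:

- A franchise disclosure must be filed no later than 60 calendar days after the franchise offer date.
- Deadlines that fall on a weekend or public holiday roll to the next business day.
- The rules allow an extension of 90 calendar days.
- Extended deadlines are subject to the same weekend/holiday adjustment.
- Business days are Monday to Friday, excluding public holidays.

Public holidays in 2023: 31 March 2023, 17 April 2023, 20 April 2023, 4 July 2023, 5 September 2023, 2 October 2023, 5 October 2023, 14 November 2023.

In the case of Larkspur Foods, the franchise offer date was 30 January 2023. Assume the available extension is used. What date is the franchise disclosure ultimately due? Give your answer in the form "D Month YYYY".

60 calendar days after 30 January 2023 is 31 March 2023.
Because 31 March 2023 is a listed holiday, the deadline becomes 3 April 2023 (Monday).
Applying the 90-calendar-day extension: 3 April 2023 + 90 days = 2 July 2023.
2 July 2023 is a Sunday; the next business day is 3 July 2023 (Monday).
So the filing is due 3 July 2023.

3 July 2023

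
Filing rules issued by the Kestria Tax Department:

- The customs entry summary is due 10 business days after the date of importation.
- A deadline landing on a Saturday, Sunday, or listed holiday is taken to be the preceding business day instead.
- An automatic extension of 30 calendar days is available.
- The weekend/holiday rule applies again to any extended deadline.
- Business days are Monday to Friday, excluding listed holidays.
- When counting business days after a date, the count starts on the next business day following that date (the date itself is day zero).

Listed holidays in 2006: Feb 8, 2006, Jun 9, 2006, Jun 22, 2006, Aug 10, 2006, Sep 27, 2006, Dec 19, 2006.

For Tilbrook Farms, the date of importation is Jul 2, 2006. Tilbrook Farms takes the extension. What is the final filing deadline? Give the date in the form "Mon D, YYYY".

Counting 10 business days after Jul 2, 2006 (skipping weekends and listed holidays) reaches Jul 14, 2006.
Jul 14, 2006 falls on a Friday, which is a business day, so no adjustment is needed.
Applying the 30-calendar-day extension: Jul 14, 2006 + 30 days = Aug 13, 2006.
Aug 13, 2006 is a Sunday; the preceding business day is Aug 11, 2006 (Friday).
The final due date is Aug 11, 2006.

Aug 11, 2006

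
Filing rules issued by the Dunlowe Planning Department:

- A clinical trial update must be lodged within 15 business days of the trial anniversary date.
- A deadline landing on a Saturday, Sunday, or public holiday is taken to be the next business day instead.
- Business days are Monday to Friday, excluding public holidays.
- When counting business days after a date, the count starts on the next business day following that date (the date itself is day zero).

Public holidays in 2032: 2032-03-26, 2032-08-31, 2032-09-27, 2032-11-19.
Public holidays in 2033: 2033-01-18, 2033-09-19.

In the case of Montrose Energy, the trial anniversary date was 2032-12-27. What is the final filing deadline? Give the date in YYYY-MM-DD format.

2033-01-17

15 business days after 2032-12-27, excluding weekends and holidays, is 2033-01-17.
2033-01-17 is a Monday and not a listed holiday, so it stands.
So the filing is due 2033-01-17.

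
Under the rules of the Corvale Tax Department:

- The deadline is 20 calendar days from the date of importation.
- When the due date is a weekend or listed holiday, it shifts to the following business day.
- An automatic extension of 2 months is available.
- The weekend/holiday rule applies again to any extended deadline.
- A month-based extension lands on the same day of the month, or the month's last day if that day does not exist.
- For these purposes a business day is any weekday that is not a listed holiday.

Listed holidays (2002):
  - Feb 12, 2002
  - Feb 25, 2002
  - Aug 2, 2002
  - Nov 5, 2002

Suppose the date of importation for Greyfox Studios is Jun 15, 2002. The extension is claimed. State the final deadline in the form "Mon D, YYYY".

Sep 5, 2002

Adding 20 calendar days to Jun 15, 2002 gives Jul 5, 2002.
Jul 5, 2002 (Friday) is already a business day.
Add 2 months to Jul 5, 2002: Sep 5, 2002.
Sep 5, 2002 is a Thursday and not a listed holiday, so it stands.
Final deadline: Sep 5, 2002.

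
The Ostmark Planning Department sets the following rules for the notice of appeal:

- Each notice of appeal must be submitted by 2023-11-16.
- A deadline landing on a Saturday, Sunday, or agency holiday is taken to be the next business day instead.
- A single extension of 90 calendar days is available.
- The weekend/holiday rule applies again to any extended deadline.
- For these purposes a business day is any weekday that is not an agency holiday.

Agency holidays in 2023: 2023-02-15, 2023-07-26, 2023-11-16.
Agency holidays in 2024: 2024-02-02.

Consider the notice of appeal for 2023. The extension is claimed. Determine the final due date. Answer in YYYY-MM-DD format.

The statutory due date is 2023-11-16.
2023-11-16 is a listed holiday; the next business day is 2023-11-17 (Friday).
Add the 90 calendar-day extension to 2023-11-17: 2024-02-15.
2024-02-15 (Thursday) is already a business day.
Final deadline: 2024-02-15.

2024-02-15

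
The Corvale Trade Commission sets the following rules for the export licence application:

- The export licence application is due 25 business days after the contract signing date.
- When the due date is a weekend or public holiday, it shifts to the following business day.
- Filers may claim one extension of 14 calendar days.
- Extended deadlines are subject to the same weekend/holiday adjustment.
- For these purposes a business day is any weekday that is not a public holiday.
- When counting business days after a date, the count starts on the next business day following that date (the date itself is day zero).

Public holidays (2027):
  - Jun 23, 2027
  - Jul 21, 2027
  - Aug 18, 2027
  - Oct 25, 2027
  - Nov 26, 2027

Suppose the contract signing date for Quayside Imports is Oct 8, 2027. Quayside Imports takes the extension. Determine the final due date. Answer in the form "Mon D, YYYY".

25 business days after Oct 8, 2027, excluding weekends and holidays, is Nov 15, 2027.
Nov 15, 2027 is a Monday and not a listed holiday, so it stands.
Applying the 14-calendar-day extension: Nov 15, 2027 + 14 days = Nov 29, 2027.
Nov 29, 2027 (Monday) is already a business day.
Deadline: Nov 29, 2027.

Nov 29, 2027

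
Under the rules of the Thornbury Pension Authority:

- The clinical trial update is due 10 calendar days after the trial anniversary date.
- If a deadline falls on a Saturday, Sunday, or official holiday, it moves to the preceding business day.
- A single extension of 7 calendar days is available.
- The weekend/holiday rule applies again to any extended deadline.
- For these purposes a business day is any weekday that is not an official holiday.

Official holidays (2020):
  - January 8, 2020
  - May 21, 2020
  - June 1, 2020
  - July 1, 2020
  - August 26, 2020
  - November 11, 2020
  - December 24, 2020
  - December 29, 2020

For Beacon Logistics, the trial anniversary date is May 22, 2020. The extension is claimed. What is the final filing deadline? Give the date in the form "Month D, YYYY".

From May 22, 2020, 10 calendar days later is June 1, 2020.
June 1, 2020 falls on a listed holiday. Rolling to the preceding business day gives May 29, 2020, a Friday.
Applying the 7-calendar-day extension: May 29, 2020 + 7 days = June 5, 2020.
June 5, 2020 (Friday) is already a business day.
So the filing is due June 5, 2020.

June 5, 2020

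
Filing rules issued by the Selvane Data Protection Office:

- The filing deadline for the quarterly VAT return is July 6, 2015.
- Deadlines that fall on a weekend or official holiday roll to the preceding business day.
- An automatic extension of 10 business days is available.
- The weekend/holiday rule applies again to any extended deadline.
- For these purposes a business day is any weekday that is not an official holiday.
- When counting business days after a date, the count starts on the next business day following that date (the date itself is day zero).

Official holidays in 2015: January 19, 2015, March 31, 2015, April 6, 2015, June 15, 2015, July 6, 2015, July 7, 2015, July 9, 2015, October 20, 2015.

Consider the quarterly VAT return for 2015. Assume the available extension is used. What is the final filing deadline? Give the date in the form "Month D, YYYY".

July 22, 2015

The stated deadline is July 6, 2015.
July 6, 2015 falls on a listed holiday. Rolling to the preceding business day gives July 3, 2015, a Friday.
Applying the 10-business-day extension: 10 business days after July 3, 2015 is July 22, 2015.
July 22, 2015 (Wednesday) is already a business day.
So the filing is due July 22, 2015.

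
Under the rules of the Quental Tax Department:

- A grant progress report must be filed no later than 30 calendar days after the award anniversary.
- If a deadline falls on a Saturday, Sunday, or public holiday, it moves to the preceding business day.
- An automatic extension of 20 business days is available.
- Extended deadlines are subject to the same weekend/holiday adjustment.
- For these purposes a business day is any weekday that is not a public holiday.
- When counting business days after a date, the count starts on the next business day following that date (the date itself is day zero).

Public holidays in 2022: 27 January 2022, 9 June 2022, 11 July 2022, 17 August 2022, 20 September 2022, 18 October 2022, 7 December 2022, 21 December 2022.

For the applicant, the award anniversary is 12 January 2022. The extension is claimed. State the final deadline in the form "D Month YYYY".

11 March 2022

Trigger date 12 January 2022 + 30 calendar days = 11 February 2022.
11 February 2022 is a Friday and not a listed holiday, so it stands.
The 20-business-day extension runs from 11 February 2022 to 11 March 2022.
11 March 2022 falls on a Friday, which is a business day, so no adjustment is needed.
The final due date is 11 March 2022.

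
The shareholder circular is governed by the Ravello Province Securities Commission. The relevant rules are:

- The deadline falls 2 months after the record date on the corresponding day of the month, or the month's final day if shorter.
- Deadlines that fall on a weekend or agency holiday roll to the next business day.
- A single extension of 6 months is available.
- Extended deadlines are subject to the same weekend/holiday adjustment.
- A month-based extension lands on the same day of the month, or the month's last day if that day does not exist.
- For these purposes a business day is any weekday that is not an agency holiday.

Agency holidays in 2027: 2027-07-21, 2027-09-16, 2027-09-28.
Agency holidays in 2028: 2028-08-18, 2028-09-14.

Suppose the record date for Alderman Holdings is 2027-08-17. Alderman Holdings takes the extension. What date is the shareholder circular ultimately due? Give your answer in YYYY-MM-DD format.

2028-04-18

Moving 2 months forward from 2027-08-17 on the corresponding day gives 2027-10-17.
2027-10-17 is a Sunday; the next business day is 2027-10-18 (Monday).
Applying the 6 months extension: 6 months after 2027-10-18 is 2028-04-18.
2028-04-18 falls on a Tuesday, which is a business day, so no adjustment is needed.
So the filing is due 2028-04-18.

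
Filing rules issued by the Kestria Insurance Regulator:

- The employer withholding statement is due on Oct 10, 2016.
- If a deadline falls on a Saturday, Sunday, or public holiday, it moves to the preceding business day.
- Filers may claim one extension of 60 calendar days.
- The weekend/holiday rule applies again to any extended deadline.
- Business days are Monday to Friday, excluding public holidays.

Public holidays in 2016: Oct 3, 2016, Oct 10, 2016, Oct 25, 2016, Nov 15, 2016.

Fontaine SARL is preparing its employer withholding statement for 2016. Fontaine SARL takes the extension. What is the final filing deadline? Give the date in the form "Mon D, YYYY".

Dec 6, 2016

The statutory due date is Oct 10, 2016.
Because Oct 10, 2016 is a listed holiday, the deadline becomes Oct 7, 2016 (Friday).
Add the 60 calendar-day extension to Oct 7, 2016: Dec 6, 2016.
Dec 6, 2016 (Tuesday) is already a business day.
So the filing is due Dec 6, 2016.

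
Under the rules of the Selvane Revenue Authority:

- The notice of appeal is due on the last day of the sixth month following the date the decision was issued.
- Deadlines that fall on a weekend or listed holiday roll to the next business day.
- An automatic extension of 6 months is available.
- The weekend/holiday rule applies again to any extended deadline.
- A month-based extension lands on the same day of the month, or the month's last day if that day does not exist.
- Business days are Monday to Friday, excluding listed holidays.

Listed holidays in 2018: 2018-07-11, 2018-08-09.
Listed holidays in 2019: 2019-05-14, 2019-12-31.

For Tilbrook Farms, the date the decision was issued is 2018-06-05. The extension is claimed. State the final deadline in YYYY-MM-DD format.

6 months after 2018-06-05 is December 2018; that month ends on 2018-12-31.
2018-12-31 is a Monday and not a listed holiday, so it stands.
Applying the 6 months extension: 6 months after 2018-12-31 is 2019-06-30 (day 31 does not exist in June, so the month's last day is used).
2019-06-30 is a Sunday; the next business day is 2019-07-01 (Monday).
Final deadline: 2019-07-01.

2019-07-01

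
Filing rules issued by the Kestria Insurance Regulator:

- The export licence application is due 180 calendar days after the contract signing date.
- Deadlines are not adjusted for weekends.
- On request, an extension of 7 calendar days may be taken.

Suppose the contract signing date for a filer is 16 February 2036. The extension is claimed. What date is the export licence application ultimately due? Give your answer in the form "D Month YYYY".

21 August 2036

Trigger date 16 February 2036 + 180 calendar days = 14 August 2036.
14 August 2036 falls on a Thursday. The rules make no weekend/holiday allowance, so it remains 14 August 2036.
The 7-calendar-day extension moves the deadline from 14 August 2036 to 21 August 2036.
21 August 2036 is a Thursday; no weekend or holiday adjustment applies.
Deadline: 21 August 2036.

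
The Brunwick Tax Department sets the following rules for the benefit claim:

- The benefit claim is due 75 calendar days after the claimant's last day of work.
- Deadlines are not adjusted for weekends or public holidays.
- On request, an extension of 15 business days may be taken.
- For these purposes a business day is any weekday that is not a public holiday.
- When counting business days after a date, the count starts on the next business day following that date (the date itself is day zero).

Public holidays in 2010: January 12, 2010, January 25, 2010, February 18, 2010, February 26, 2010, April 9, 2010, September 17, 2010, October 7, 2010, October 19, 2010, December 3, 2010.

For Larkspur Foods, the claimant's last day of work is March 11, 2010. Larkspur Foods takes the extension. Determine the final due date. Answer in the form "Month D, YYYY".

June 15, 2010

Adding 75 calendar days to March 11, 2010 gives May 25, 2010.
May 25, 2010 falls on a Tuesday. The rules make no weekend/holiday allowance, so it remains May 25, 2010.
The 15-business-day extension runs from May 25, 2010 to June 15, 2010.
June 15, 2010 is a Tuesday; no weekend or holiday adjustment applies.
The final due date is June 15, 2010.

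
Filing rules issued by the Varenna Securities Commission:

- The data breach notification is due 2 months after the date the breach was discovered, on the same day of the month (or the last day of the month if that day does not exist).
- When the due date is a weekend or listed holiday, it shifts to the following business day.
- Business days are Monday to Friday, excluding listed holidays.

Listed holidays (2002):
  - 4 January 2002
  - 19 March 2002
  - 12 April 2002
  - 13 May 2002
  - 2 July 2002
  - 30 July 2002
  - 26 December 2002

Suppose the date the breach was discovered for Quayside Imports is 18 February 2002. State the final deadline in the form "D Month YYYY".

Moving 2 months forward from 18 February 2002 on the corresponding day gives 18 April 2002.
18 April 2002 falls on a Thursday, which is a business day, so no adjustment is needed.
Deadline: 18 April 2002.

18 April 2002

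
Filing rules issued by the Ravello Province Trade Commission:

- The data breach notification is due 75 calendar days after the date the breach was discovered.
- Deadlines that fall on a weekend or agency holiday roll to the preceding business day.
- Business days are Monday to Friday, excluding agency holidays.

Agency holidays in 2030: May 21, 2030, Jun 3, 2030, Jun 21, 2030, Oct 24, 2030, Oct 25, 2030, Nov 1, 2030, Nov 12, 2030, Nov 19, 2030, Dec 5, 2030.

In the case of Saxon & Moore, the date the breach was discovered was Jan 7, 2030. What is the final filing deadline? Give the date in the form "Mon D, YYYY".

Mar 22, 2030

75 calendar days after Jan 7, 2030 is Mar 23, 2030.
Mar 23, 2030 is a Saturday; the preceding business day is Mar 22, 2030 (Friday).
The final due date is Mar 22, 2030.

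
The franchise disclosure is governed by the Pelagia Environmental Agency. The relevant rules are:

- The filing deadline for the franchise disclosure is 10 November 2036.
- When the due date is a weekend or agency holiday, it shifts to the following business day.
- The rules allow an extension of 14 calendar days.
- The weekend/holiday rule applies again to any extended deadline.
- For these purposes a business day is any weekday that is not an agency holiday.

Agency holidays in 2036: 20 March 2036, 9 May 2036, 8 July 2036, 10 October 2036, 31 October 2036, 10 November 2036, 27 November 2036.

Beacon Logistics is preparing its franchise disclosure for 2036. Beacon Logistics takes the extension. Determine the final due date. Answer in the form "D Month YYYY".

25 November 2036

Start from the fixed due date, 10 November 2036.
Because 10 November 2036 is a listed holiday, the deadline becomes 11 November 2036 (Tuesday).
Applying the 14-calendar-day extension: 11 November 2036 + 14 days = 25 November 2036.
25 November 2036 falls on a Tuesday, which is a business day, so no adjustment is needed.
The final due date is 25 November 2036.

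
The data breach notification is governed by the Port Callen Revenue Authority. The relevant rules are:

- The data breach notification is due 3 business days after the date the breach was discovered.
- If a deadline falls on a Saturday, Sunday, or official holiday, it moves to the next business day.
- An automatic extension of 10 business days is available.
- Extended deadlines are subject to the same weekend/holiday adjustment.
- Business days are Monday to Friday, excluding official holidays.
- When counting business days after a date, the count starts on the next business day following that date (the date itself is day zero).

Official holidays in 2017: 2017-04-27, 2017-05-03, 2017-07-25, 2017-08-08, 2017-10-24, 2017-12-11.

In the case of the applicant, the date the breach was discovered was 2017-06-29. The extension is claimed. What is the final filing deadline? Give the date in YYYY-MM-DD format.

2017-07-18

3 business days after 2017-06-29, excluding weekends and holidays, is 2017-07-04.
2017-07-04 falls on a Tuesday, which is a business day, so no adjustment is needed.
Applying the 10-business-day extension: 10 business days after 2017-07-04 is 2017-07-18.
2017-07-18 falls on a Tuesday, which is a business day, so no adjustment is needed.
Final deadline: 2017-07-18.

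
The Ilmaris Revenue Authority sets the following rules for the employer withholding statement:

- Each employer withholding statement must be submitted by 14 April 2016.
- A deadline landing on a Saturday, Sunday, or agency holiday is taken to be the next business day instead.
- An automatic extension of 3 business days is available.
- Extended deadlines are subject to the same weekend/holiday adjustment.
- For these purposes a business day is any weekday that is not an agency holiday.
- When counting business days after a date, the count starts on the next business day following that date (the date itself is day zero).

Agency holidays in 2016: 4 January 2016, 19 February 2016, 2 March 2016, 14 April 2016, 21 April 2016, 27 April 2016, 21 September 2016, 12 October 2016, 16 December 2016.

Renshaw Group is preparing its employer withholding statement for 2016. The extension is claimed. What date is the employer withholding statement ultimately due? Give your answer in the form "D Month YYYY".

20 April 2016

Start from the fixed due date, 14 April 2016.
Because 14 April 2016 is a listed holiday, the deadline becomes 15 April 2016 (Friday).
Applying the 3-business-day extension: 3 business days after 15 April 2016 is 20 April 2016.
Since 20 April 2016 is a Wednesday and not a holiday, the date is unchanged.
The final due date is 20 April 2016.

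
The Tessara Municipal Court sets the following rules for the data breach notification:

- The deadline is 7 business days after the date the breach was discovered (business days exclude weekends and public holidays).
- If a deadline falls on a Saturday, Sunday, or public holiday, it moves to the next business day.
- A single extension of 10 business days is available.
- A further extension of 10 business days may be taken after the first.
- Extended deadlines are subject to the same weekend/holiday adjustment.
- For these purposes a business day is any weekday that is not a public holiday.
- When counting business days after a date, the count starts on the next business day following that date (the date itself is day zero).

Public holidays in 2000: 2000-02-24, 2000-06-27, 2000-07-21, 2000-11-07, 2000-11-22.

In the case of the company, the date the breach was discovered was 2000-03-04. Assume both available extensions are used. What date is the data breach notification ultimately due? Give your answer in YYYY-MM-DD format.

2000-04-11

Counting 7 business days after 2000-03-04 (skipping weekends and listed holidays) reaches 2000-03-14.
2000-03-14 is a Tuesday and not a listed holiday, so it stands.
Applying the 10-business-day extension: 10 business days after 2000-03-14 is 2000-03-28.
2000-03-28 (Tuesday) is already a business day.
Counting 10 further business days from 2000-03-28 reaches 2000-04-11.
Since 2000-04-11 is a Tuesday and not a holiday, the date is unchanged.
The final due date is 2000-04-11.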